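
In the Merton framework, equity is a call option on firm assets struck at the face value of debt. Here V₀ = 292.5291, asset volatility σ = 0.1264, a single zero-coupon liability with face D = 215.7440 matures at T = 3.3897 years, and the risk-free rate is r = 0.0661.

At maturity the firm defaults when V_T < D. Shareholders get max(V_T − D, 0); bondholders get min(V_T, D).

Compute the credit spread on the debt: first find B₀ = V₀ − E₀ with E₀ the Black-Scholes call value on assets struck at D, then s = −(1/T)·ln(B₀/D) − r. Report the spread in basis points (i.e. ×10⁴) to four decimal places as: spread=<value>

spread=3.5444

d₁ = [ln(V₀/D) + (r + σ²/2)T] / (σ√T)
   = [ln(292.5291/215.7440) + (0.0661 + 0.5·0.1264²)·3.3897] / (0.1264·√3.3897)
   = [0.304472 + 0.251138] / 0.232717 = 2.387492
d₂ = d₁ − σ√T = 2.387492 − 0.232717 = 2.154775
N(d₁) = 0.991518,  N(d₂) = 0.984410,  e^(−rT) = 0.799268
E₀ = V₀·N(d₁) − D·e^(−rT)·N(d₂)
   = 292.5291·0.991518 − 215.7440·0.799268·0.984410 = 120.298908
B₀ = V₀ − E₀ = 292.5291 − 120.298908 = 172.230192
spread = −(1/T)·ln(B₀/D) − r = −(1/3.3897)·ln(172.230192/215.7440) − 0.0661 = 0.00035444
in basis points: 0.00035444 × 10⁴ = 3.5444 bp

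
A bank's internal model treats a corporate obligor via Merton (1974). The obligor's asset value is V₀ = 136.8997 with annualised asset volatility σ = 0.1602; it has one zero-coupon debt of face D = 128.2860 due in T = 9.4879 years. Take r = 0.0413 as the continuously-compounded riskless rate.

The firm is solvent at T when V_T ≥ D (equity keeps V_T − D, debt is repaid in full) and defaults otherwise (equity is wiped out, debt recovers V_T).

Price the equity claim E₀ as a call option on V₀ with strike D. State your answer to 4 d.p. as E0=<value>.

d₁ = [ln(V₀/D) + (r + σ²/2)T] / (σ√T)
   = [ln(136.8997/128.2860) + (0.0413 + 0.5·0.1602²)·9.4879] / (0.1602·√9.4879)
   = [0.064986 + 0.513599] / 0.493455 = 1.172519
d₂ = d₁ − σ√T = 1.172519 − 0.493455 = 0.679064
N(d₁) = 0.879506,  N(d₂) = 0.751451,  e^(−rT) = 0.675805
E₀ = V₀·N(d₁) − D·e^(−rT)·N(d₂)
   = 136.8997·0.879506 − 128.2860·0.675805·0.751451 = 55.255962

E0=55.2560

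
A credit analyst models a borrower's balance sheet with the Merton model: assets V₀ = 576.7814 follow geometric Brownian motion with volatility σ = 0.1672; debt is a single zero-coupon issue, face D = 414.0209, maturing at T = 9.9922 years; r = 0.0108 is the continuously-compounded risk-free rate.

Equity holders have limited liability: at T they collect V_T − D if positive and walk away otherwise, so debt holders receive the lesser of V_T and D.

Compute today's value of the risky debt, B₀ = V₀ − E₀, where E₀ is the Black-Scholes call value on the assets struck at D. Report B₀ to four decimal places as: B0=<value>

d₁ = [ln(V₀/D) + (r + σ²/2)T] / (σ√T)
   = [ln(576.7814/414.0209) + (0.0108 + 0.5·0.1672²)·9.9922] / (0.1672·√9.9922)
   = [0.331547 + 0.247586] / 0.528527 = 1.095750
d₂ = d₁ − σ√T = 1.095750 − 0.528527 = 0.567223
N(d₁) = 0.863406,  N(d₂) = 0.714719,  e^(−rT) = 0.897703
E₀ = V₀·N(d₁) − D·e^(−rT)·N(d₂)
   = 576.7814·0.863406 − 414.0209·0.897703·0.714719 = 232.358434
B₀ = V₀ − E₀ = 576.7814 − 232.358434 = 344.422966

B0=344.4230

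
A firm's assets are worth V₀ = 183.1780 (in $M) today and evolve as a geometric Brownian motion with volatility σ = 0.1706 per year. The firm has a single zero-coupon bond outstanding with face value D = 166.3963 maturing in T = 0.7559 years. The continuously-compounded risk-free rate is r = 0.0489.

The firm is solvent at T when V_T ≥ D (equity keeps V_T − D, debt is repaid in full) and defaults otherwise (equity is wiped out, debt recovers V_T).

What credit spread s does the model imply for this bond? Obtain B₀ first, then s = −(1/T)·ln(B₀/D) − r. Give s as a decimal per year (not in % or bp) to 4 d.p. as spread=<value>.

d₁ = [ln(V₀/D) + (r + σ²/2)T] / (σ√T)
   = [ln(183.1780/166.3963) + (0.0489 + 0.5·0.1706²)·0.7559] / (0.1706·√0.7559)
   = [0.096086 + 0.047964] / 0.148324 = 0.971182
d₂ = d₁ − σ√T = 0.971182 − 0.148324 = 0.822858
N(d₁) = 0.834271,  N(d₂) = 0.794706,  e^(−rT) = 0.963711
E₀ = V₀·N(d₁) − D·e^(−rT)·N(d₂)
   = 183.1780·0.834271 − 166.3963·0.963711·0.794706 = 25.382721
B₀ = V₀ − E₀ = 183.1780 − 25.382721 = 157.795279
spread = −(1/T)·ln(B₀/D) − r = −(1/0.7559)·ln(157.795279/166.3963) − 0.0489 = 0.02131273

spread=0.0213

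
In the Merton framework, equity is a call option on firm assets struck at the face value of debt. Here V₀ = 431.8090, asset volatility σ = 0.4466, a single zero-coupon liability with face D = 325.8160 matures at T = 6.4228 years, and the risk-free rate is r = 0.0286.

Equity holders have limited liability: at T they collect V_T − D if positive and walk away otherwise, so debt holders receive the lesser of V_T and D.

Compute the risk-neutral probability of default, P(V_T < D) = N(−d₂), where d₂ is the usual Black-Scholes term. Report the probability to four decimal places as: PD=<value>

d₁ = [ln(V₀/D) + (r + σ²/2)T] / (σ√T)
   = [ln(431.8090/325.8160) + (0.0286 + 0.5·0.4466²)·6.4228] / (0.4466·√6.4228)
   = [0.281651 + 0.824211] / 1.131829 = 0.977057
d₂ = d₁ − σ√T = 0.977057 − 1.131829 = -0.154773
risk-neutral PD = N(−d₂) = N(0.154773) = 0.561500

PD=0.5615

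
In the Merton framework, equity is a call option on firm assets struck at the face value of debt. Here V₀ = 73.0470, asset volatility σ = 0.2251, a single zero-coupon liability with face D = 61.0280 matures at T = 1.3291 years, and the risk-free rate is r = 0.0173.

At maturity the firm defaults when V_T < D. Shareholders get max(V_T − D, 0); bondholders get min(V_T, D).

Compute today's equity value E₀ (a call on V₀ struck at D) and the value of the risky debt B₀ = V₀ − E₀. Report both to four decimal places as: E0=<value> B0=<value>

E0=15.5234 B0=57.5236

d₁ = [ln(V₀/D) + (r + σ²/2)T] / (σ√T)
   = [ln(73.0470/61.0280) + (0.0173 + 0.5·0.2251²)·1.3291] / (0.2251·√1.3291)
   = [0.179770 + 0.056666] / 0.259510 = 0.911088
d₂ = d₁ − σ√T = 0.911088 − 0.259510 = 0.651578
N(d₁) = 0.818875,  N(d₂) = 0.742663,  e^(−rT) = 0.977269
E₀ = V₀·N(d₁) − D·e^(−rT)·N(d₂)
   = 73.0470·0.818875 − 61.0280·0.977269·0.742663 = 15.523394
B₀ = V₀ − E₀ = 73.0470 − 15.523394 = 57.523606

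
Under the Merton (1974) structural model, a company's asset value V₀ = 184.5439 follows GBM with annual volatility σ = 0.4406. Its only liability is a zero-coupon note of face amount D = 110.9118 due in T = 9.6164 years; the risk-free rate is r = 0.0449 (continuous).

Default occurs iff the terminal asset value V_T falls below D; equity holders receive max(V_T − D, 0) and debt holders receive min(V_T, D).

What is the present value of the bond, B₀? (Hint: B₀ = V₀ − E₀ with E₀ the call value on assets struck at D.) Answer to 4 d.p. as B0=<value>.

B0=51.8660

d₁ = [ln(V₀/D) + (r + σ²/2)T] / (σ√T)
   = [ln(184.5439/110.9118) + (0.0449 + 0.5·0.4406²)·9.6164] / (0.4406·√9.6164)
   = [0.509152 + 1.365184] / 1.366315 = 1.371819
d₂ = d₁ − σ√T = 1.371819 − 1.366315 = 0.005504
N(d₁) = 0.914940,  N(d₂) = 0.502196,  e^(−rT) = 0.649355
E₀ = V₀·N(d₁) − D·e^(−rT)·N(d₂)
   = 184.5439·0.914940 − 110.9118·0.649355·0.502196 = 132.677923
B₀ = V₀ − E₀ = 184.5439 − 132.677923 = 51.865977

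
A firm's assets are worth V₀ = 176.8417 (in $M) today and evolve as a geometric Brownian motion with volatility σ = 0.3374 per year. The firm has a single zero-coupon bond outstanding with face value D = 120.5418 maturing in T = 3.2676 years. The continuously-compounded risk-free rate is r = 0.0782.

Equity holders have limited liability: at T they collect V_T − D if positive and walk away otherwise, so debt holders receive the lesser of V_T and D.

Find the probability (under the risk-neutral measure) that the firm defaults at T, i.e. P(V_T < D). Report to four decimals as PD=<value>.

PD=0.2289

d₁ = [ln(V₀/D) + (r + σ²/2)T] / (σ√T)
   = [ln(176.8417/120.5418) + (0.0782 + 0.5·0.3374²)·3.2676] / (0.3374·√3.2676)
   = [0.383258 + 0.441516] / 0.609901 = 1.352308
d₂ = d₁ − σ√T = 1.352308 − 0.609901 = 0.742407
risk-neutral PD = N(−d₂) = N(-0.742407) = 0.228920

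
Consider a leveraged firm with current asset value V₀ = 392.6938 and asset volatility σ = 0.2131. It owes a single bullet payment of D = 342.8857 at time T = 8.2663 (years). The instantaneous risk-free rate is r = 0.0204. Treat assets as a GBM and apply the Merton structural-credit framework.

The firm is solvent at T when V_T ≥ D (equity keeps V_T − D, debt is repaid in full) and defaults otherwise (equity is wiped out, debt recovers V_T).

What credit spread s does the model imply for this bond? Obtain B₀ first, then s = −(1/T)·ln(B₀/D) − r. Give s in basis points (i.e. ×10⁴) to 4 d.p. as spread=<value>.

d₁ = [ln(V₀/D) + (r + σ²/2)T] / (σ√T)
   = [ln(392.6938/342.8857) + (0.0204 + 0.5·0.2131²)·8.2663] / (0.2131·√8.2663)
   = [0.135633 + 0.356326] / 0.612688 = 0.802952
d₂ = d₁ − σ√T = 0.802952 − 0.612688 = 0.190264
N(d₁) = 0.788999,  N(d₂) = 0.575449,  e^(−rT) = 0.844819
E₀ = V₀·N(d₁) − D·e^(−rT)·N(d₂)
   = 392.6938·0.788999 − 342.8857·0.844819·0.575449 = 143.140877
B₀ = V₀ − E₀ = 392.6938 − 143.140877 = 249.552923
spread = −(1/T)·ln(B₀/D) − r = −(1/8.2663)·ln(249.552923/342.8857) − 0.0204 = 0.01803632
in basis points: 0.01803632 × 10⁴ = 180.3632 bp

spread=180.3632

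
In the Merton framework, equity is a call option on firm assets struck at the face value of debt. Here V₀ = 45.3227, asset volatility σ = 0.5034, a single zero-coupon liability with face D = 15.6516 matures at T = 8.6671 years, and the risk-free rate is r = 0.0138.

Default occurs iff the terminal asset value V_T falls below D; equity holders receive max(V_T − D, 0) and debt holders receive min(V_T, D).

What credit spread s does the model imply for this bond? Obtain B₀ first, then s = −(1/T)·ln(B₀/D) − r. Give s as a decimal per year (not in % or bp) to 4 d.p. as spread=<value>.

d₁ = [ln(V₀/D) + (r + σ²/2)T] / (σ√T)
   = [ln(45.3227/15.6516) + (0.0138 + 0.5·0.5034²)·8.6671] / (0.5034·√8.6671)
   = [1.063235 + 1.217778] / 1.482007 = 1.539138
d₂ = d₁ − σ√T = 1.539138 − 1.482007 = 0.057131
N(d₁) = 0.938115,  N(d₂) = 0.522780,  e^(−rT) = 0.887270
E₀ = V₀·N(d₁) − D·e^(−rT)·N(d₂)
   = 45.3227·0.938115 − 15.6516·0.887270·0.522780 = 35.257946
B₀ = V₀ − E₀ = 45.3227 − 35.257946 = 10.064754
spread = −(1/T)·ln(B₀/D) − r = −(1/8.6671)·ln(10.064754/15.6516) − 0.0138 = 0.03714363

spread=0.0371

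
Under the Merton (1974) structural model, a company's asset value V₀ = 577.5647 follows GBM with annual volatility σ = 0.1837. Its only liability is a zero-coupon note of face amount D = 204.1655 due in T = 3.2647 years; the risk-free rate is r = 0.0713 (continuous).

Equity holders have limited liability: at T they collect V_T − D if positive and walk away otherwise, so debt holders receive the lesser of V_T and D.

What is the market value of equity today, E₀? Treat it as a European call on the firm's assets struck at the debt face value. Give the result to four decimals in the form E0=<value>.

d₁ = [ln(V₀/D) + (r + σ²/2)T] / (σ√T)
   = [ln(577.5647/204.1655) + (0.0713 + 0.5·0.1837²)·3.2647] / (0.1837·√3.2647)
   = [1.039890 + 0.287858] / 0.331918 = 4.000227
d₂ = d₁ − σ√T = 4.000227 − 0.331918 = 3.668309
N(d₁) = 0.999968,  N(d₂) = 0.999878,  e^(−rT) = 0.792333
E₀ = V₀·N(d₁) − D·e^(−rT)·N(d₂)
   = 577.5647·0.999968 − 204.1655·0.792333·0.999878 = 415.799044

E0=415.7990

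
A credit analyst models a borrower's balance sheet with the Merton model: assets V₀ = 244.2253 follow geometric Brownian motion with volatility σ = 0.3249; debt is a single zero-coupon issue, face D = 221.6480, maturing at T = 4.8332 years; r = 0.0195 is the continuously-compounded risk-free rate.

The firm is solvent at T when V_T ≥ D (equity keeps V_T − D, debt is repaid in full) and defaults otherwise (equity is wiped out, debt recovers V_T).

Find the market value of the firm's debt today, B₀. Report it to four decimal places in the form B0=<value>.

d₁ = [ln(V₀/D) + (r + σ²/2)T] / (σ√T)
   = [ln(244.2253/221.6480) + (0.0195 + 0.5·0.3249²)·4.8332] / (0.3249·√4.8332)
   = [0.097001 + 0.349344] / 0.714278 = 0.624889
d₂ = d₁ − σ√T = 0.624889 − 0.714278 = -0.089389
N(d₁) = 0.733978,  N(d₂) = 0.464387,  e^(−rT) = 0.910058
E₀ = V₀·N(d₁) − D·e^(−rT)·N(d₂)
   = 244.2253·0.733978 − 221.6480·0.910058·0.464387 = 85.583472
B₀ = V₀ − E₀ = 244.2253 − 85.583472 = 158.641828

B0=158.6418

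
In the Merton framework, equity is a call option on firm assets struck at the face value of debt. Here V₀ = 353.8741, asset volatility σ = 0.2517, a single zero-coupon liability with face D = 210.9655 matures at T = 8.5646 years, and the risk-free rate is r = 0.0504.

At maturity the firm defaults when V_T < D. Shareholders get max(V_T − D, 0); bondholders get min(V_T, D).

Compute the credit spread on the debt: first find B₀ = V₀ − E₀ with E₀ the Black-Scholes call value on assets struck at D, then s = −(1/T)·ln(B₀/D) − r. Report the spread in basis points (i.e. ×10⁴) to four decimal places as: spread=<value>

spread=63.2672

d₁ = [ln(V₀/D) + (r + σ²/2)T] / (σ√T)
   = [ln(353.8741/210.9655) + (0.0504 + 0.5·0.2517²)·8.5646] / (0.2517·√8.5646)
   = [0.517247 + 0.702952] / 0.736609 = 1.656509
d₂ = d₁ − σ√T = 1.656509 − 0.736609 = 0.919900
N(d₁) = 0.951191,  N(d₂) = 0.821188,  e^(−rT) = 0.649433
E₀ = V₀·N(d₁) − D·e^(−rT)·N(d₂)
   = 353.8741·0.951191 − 210.9655·0.649433·0.821188 = 224.092510
B₀ = V₀ − E₀ = 353.8741 − 224.092510 = 129.781590
spread = −(1/T)·ln(B₀/D) − r = −(1/8.5646)·ln(129.781590/210.9655) − 0.0504 = 0.00632672
in basis points: 0.00632672 × 10⁴ = 63.2672 bp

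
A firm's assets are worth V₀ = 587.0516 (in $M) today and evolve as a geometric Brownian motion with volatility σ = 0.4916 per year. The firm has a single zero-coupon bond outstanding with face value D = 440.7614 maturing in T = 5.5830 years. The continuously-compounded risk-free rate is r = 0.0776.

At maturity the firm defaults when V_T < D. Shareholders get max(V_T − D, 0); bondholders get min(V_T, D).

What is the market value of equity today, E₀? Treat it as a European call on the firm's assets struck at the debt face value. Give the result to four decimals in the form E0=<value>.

E0=372.2236

d₁ = [ln(V₀/D) + (r + σ²/2)T] / (σ√T)
   = [ln(587.0516/440.7614) + (0.0776 + 0.5·0.4916²)·5.5830] / (0.4916·√5.5830)
   = [0.286609 + 1.107864] / 1.161571 = 1.200506
d₂ = d₁ − σ√T = 1.200506 − 1.161571 = 0.038936
N(d₁) = 0.885029,  N(d₂) = 0.515529,  e^(−rT) = 0.648404
E₀ = V₀·N(d₁) − D·e^(−rT)·N(d₂)
   = 587.0516·0.885029 − 440.7614·0.648404·0.515529 = 372.223580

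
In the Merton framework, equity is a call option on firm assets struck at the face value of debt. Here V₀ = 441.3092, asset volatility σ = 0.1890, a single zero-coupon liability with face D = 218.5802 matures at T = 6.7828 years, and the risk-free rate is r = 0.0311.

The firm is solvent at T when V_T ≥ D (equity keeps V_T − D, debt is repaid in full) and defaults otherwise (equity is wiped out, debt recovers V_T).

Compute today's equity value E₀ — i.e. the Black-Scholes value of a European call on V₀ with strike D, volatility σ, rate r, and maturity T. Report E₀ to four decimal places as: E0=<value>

d₁ = [ln(V₀/D) + (r + σ²/2)T] / (σ√T)
   = [ln(441.3092/218.5802) + (0.0311 + 0.5·0.1890²)·6.7828] / (0.1890·√6.7828)
   = [0.702593 + 0.332089] / 0.492228 = 2.102038
d₂ = d₁ − σ√T = 2.102038 − 0.492228 = 1.609810
N(d₁) = 0.982225,  N(d₂) = 0.946280,  e^(−rT) = 0.809819
E₀ = V₀·N(d₁) − D·e^(−rT)·N(d₂)
   = 441.3092·0.982225 − 218.5802·0.809819·0.946280 = 265.963577

E0=265.9636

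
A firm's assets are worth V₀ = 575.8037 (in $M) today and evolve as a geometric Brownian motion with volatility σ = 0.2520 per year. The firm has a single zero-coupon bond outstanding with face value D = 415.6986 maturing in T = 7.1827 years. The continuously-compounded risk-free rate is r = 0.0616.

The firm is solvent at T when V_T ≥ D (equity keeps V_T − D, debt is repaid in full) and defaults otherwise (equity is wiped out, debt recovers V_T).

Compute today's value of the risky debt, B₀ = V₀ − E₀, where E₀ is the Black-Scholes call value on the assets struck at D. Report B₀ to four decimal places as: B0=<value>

B0=250.8273

d₁ = [ln(V₀/D) + (r + σ²/2)T] / (σ√T)
   = [ln(575.8037/415.6986) + (0.0616 + 0.5·0.2520²)·7.1827] / (0.2520·√7.1827)
   = [0.325806 + 0.670519] / 0.675374 = 1.475221
d₂ = d₁ − σ√T = 1.475221 − 0.675374 = 0.799846
N(d₁) = 0.929923,  N(d₂) = 0.788100,  e^(−rT) = 0.642458
E₀ = V₀·N(d₁) − D·e^(−rT)·N(d₂)
   = 575.8037·0.929923 − 415.6986·0.642458·0.788100 = 324.976396
B₀ = V₀ − E₀ = 575.8037 − 324.976396 = 250.827304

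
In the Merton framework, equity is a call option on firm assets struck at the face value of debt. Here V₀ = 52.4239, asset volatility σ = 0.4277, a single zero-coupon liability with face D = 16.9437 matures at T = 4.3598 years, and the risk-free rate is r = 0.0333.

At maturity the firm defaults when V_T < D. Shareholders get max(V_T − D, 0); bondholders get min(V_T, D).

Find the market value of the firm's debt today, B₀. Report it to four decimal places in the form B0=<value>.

d₁ = [ln(V₀/D) + (r + σ²/2)T] / (σ√T)
   = [ln(52.4239/16.9437) + (0.0333 + 0.5·0.4277²)·4.3598] / (0.4277·√4.3598)
   = [1.129467 + 0.543945] / 0.893043 = 1.873830
d₂ = d₁ − σ√T = 1.873830 − 0.893043 = 0.980786
N(d₁) = 0.969523,  N(d₂) = 0.836651,  e^(−rT) = 0.864865
E₀ = V₀·N(d₁) − D·e^(−rT)·N(d₂)
   = 52.4239·0.969523 − 16.9437·0.864865·0.836651 = 38.565879
B₀ = V₀ − E₀ = 52.4239 − 38.565879 = 13.858021

B0=13.8580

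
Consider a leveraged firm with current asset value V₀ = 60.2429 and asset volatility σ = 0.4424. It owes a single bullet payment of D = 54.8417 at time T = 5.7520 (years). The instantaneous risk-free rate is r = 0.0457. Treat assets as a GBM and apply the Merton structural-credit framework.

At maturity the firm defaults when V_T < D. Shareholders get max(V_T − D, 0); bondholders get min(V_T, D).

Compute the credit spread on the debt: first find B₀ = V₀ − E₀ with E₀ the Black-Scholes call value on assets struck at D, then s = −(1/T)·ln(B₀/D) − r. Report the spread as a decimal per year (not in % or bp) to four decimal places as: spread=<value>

d₁ = [ln(V₀/D) + (r + σ²/2)T] / (σ√T)
   = [ln(60.2429/54.8417) + (0.0457 + 0.5·0.4424²)·5.7520] / (0.4424·√5.7520)
   = [0.093934 + 0.825751] / 1.061022 = 0.866791
d₂ = d₁ − σ√T = 0.866791 − 1.061022 = -0.194232
N(d₁) = 0.806972,  N(d₂) = 0.422997,  e^(−rT) = 0.768845
E₀ = V₀·N(d₁) − D·e^(−rT)·N(d₂)
   = 60.2429·0.806972 − 54.8417·0.768845·0.422997 = 30.778742
B₀ = V₀ − E₀ = 60.2429 − 30.778742 = 29.464158
spread = −(1/T)·ln(B₀/D) − r = −(1/5.7520)·ln(29.464158/54.8417) − 0.0457 = 0.06231049

spread=0.0623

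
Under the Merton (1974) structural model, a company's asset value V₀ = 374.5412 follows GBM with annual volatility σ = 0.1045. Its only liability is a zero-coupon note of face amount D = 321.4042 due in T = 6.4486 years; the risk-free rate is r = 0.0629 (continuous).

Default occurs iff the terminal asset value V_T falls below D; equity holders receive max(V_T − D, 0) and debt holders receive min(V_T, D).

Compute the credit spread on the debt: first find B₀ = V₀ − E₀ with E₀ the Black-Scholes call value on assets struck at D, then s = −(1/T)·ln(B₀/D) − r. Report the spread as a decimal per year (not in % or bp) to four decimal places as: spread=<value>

spread=0.0003

d₁ = [ln(V₀/D) + (r + σ²/2)T] / (σ√T)
   = [ln(374.5412/321.4042) + (0.0629 + 0.5·0.1045²)·6.4486] / (0.1045·√6.4486)
   = [0.153002 + 0.440827] / 0.265368 = 2.237756
d₂ = d₁ − σ√T = 2.237756 − 0.265368 = 1.972387
N(d₁) = 0.987382,  N(d₂) = 0.975717,  e^(−rT) = 0.666565
E₀ = V₀·N(d₁) − D·e^(−rT)·N(d₂)
   = 374.5412·0.987382 − 321.4042·0.666565·0.975717 = 160.780368
B₀ = V₀ − E₀ = 374.5412 − 160.780368 = 213.760832
spread = −(1/T)·ln(B₀/D) − r = −(1/6.4486)·ln(213.760832/321.4042) − 0.0629 = 0.00034501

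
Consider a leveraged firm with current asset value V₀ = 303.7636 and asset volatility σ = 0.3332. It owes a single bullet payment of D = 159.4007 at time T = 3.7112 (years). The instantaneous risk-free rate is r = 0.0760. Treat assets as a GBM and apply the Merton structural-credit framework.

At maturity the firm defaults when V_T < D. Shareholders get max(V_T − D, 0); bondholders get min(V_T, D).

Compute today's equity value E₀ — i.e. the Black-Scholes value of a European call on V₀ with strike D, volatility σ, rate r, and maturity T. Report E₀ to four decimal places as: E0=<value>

E0=187.4705

d₁ = [ln(V₀/D) + (r + σ²/2)T] / (σ√T)
   = [ln(303.7636/159.4007) + (0.0760 + 0.5·0.3332²)·3.7112] / (0.3332·√3.7112)
   = [0.644829 + 0.488064] / 0.641892 = 1.764926
d₂ = d₁ − σ√T = 1.764926 − 0.641892 = 1.123034
N(d₁) = 0.961212,  N(d₂) = 0.869288,  e^(−rT) = 0.754235
E₀ = V₀·N(d₁) − D·e^(−rT)·N(d₂)
   = 303.7636·0.961212 − 159.4007·0.754235·0.869288 = 187.470468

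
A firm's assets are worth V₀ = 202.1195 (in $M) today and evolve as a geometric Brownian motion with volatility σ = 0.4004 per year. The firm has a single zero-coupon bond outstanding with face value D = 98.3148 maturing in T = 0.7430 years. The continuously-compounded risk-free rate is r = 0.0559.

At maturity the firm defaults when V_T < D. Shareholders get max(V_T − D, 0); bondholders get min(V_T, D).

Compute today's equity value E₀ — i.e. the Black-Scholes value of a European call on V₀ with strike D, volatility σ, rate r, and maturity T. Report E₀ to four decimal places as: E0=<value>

d₁ = [ln(V₀/D) + (r + σ²/2)T] / (σ√T)
   = [ln(202.1195/98.3148) + (0.0559 + 0.5·0.4004²)·0.7430] / (0.4004·√0.7430)
   = [0.720685 + 0.101093] / 0.345135 = 2.381034
d₂ = d₁ − σ√T = 2.381034 − 0.345135 = 2.035899
N(d₁) = 0.991368,  N(d₂) = 0.979120,  e^(−rT) = 0.959317
E₀ = V₀·N(d₁) − D·e^(−rT)·N(d₂)
   = 202.1195·0.991368 − 98.3148·0.959317·0.979120 = 108.029053

E0=108.0291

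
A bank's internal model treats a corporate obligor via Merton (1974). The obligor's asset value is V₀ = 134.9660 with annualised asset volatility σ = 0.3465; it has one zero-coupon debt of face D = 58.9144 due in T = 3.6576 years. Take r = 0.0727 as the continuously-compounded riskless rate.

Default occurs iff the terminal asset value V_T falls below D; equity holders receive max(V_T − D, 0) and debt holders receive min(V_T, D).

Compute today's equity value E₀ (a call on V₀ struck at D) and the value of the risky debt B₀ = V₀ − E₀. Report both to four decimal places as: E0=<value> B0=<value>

E0=90.8272 B0=44.1388

d₁ = [ln(V₀/D) + (r + σ²/2)T] / (σ√T)
   = [ln(134.9660/58.9144) + (0.0727 + 0.5·0.3465²)·3.6576] / (0.3465·√3.6576)
   = [0.828937 + 0.485477] / 0.662676 = 1.983495
d₂ = d₁ − σ√T = 1.983495 − 0.662676 = 1.320819
N(d₁) = 0.976344,  N(d₂) = 0.906719,  e^(−rT) = 0.766510
E₀ = V₀·N(d₁) − D·e^(−rT)·N(d₂)
   = 134.9660·0.976344 − 58.9144·0.766510·0.906719 = 90.827179
B₀ = V₀ − E₀ = 134.9660 − 90.827179 = 44.138821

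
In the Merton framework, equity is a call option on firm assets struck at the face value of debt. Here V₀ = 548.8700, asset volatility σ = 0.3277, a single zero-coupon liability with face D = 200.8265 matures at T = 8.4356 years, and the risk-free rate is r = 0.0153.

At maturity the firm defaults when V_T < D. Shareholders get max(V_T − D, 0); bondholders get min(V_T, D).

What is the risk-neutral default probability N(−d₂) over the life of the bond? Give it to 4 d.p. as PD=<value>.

d₁ = [ln(V₀/D) + (r + σ²/2)T] / (σ√T)
   = [ln(548.8700/200.8265) + (0.0153 + 0.5·0.3277²)·8.4356] / (0.3277·√8.4356)
   = [1.005420 + 0.582003] / 0.951775 = 1.667855
d₂ = d₁ − σ√T = 1.667855 − 0.951775 = 0.716080
risk-neutral PD = N(−d₂) = N(-0.716080) = 0.236971

PD=0.2370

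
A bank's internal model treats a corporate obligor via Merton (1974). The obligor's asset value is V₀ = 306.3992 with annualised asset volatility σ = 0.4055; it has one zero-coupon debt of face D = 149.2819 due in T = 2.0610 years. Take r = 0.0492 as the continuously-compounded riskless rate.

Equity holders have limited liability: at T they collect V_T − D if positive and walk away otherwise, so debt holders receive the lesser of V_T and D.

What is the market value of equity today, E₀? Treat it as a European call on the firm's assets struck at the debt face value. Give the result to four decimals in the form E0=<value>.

E0=175.6376

d₁ = [ln(V₀/D) + (r + σ²/2)T] / (σ√T)
   = [ln(306.3992/149.2819) + (0.0492 + 0.5·0.4055²)·2.0610] / (0.4055·√2.0610)
   = [0.719052 + 0.270847] / 0.582143 = 1.700439
d₂ = d₁ − σ√T = 1.700439 − 0.582143 = 1.118296
N(d₁) = 0.955476,  N(d₂) = 0.868280,  e^(−rT) = 0.903570
E₀ = V₀·N(d₁) − D·e^(−rT)·N(d₂)
   = 306.3992·0.955476 − 149.2819·0.903570·0.868280 = 175.637635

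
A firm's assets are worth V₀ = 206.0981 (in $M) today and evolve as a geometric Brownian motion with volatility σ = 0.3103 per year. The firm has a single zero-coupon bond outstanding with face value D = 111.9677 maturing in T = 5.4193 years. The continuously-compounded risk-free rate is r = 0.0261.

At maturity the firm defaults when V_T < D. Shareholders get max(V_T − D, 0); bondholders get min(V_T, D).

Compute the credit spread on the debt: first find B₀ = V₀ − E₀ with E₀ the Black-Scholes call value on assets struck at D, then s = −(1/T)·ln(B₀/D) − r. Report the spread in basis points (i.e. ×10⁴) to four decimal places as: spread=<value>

spread=149.3871

d₁ = [ln(V₀/D) + (r + σ²/2)T] / (σ√T)
   = [ln(206.0981/111.9677) + (0.0261 + 0.5·0.3103²)·5.4193] / (0.3103·√5.4193)
   = [0.610142 + 0.402345] / 0.722359 = 1.401639
d₂ = d₁ − σ√T = 1.401639 − 0.722359 = 0.679279
N(d₁) = 0.919488,  N(d₂) = 0.751520,  e^(−rT) = 0.868104
E₀ = V₀·N(d₁) − D·e^(−rT)·N(d₂)
   = 206.0981·0.919488 − 111.9677·0.868104·0.751520 = 116.457411
B₀ = V₀ − E₀ = 206.0981 − 116.457411 = 89.640689
spread = −(1/T)·ln(B₀/D) − r = −(1/5.4193)·ln(89.640689/111.9677) − 0.0261 = 0.01493871
in basis points: 0.01493871 × 10⁴ = 149.3871 bp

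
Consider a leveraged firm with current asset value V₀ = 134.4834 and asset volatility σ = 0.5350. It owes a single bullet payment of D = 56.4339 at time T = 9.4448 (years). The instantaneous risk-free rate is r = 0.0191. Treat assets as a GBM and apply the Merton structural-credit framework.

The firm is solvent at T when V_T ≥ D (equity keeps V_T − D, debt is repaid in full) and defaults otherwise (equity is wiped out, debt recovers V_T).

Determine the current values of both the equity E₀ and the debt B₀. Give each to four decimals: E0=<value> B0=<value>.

d₁ = [ln(V₀/D) + (r + σ²/2)T] / (σ√T)
   = [ln(134.4834/56.4339) + (0.0191 + 0.5·0.5350²)·9.4448] / (0.5350·√9.4448)
   = [0.868371 + 1.532065] / 1.644183 = 1.459956
d₂ = d₁ − σ√T = 1.459956 − 1.644183 = -0.184227
N(d₁) = 0.927849,  N(d₂) = 0.426918,  e^(−rT) = 0.834940
E₀ = V₀·N(d₁) − D·e^(−rT)·N(d₂)
   = 134.4834·0.927849 − 56.4339·0.834940·0.426918 = 104.664382
B₀ = V₀ − E₀ = 134.4834 − 104.664382 = 29.819018

E0=104.6644 B0=29.8190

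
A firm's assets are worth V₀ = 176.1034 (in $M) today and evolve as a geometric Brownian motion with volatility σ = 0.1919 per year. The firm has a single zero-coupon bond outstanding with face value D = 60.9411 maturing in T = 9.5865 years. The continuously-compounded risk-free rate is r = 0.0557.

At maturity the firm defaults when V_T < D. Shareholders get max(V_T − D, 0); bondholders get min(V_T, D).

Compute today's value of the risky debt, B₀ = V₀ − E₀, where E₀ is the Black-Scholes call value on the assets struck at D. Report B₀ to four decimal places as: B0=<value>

B0=35.6776

d₁ = [ln(V₀/D) + (r + σ²/2)T] / (σ√T)
   = [ln(176.1034/60.9411) + (0.0557 + 0.5·0.1919²)·9.5865] / (0.1919·√9.5865)
   = [1.061163 + 0.710482] / 0.594162 = 2.981755
d₂ = d₁ − σ√T = 2.981755 − 0.594162 = 2.387593
N(d₁) = 0.998567,  N(d₂) = 0.991520,  e^(−rT) = 0.586274
E₀ = V₀·N(d₁) − D·e^(−rT)·N(d₂)
   = 176.1034·0.998567 − 60.9411·0.586274·0.991520 = 140.425821
B₀ = V₀ − E₀ = 176.1034 − 140.425821 = 35.677579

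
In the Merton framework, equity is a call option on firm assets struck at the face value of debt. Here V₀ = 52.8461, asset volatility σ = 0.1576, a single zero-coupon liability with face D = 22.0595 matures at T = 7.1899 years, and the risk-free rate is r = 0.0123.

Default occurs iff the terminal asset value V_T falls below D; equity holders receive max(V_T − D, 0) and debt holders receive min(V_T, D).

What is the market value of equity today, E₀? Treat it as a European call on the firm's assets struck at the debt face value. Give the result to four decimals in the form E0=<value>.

d₁ = [ln(V₀/D) + (r + σ²/2)T] / (σ√T)
   = [ln(52.8461/22.0595) + (0.0123 + 0.5·0.1576²)·7.1899] / (0.1576·√7.1899)
   = [0.873641 + 0.177726] / 0.422588 = 2.487921
d₂ = d₁ − σ√T = 2.487921 − 0.422588 = 2.065333
N(d₁) = 0.993575,  N(d₂) = 0.980554,  e^(−rT) = 0.915362
E₀ = V₀·N(d₁) − D·e^(−rT)·N(d₂)
   = 52.8461·0.993575 − 22.0595·0.915362·0.980554 = 32.706816

E0=32.7068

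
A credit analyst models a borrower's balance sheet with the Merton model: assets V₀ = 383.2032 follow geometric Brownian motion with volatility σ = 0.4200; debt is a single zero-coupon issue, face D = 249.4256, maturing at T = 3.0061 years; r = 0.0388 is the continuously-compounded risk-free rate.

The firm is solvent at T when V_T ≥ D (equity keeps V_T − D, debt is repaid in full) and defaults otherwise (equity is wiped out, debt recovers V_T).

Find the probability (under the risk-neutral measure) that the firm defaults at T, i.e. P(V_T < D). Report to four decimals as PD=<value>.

PD=0.3498

d₁ = [ln(V₀/D) + (r + σ²/2)T] / (σ√T)
   = [ln(383.2032/249.4256) + (0.0388 + 0.5·0.4200²)·3.0061] / (0.4200·√3.0061)
   = [0.429405 + 0.381775] / 0.728201 = 1.113951
d₂ = d₁ − σ√T = 1.113951 − 0.728201 = 0.385750
risk-neutral PD = N(−d₂) = N(-0.385750) = 0.349841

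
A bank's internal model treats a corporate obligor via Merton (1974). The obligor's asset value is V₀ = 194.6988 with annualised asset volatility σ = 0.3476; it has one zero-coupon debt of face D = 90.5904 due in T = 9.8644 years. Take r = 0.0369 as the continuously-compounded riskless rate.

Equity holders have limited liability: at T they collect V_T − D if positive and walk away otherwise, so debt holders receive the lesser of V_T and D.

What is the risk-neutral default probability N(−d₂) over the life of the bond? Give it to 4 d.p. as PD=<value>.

d₁ = [ln(V₀/D) + (r + σ²/2)T] / (σ√T)
   = [ln(194.6988/90.5904) + (0.0369 + 0.5·0.3476²)·9.8644] / (0.3476·√9.8644)
   = [0.765106 + 0.959933] / 1.091730 = 1.580097
d₂ = d₁ − σ√T = 1.580097 − 1.091730 = 0.488367
risk-neutral PD = N(−d₂) = N(-0.488367) = 0.312645

PD=0.3126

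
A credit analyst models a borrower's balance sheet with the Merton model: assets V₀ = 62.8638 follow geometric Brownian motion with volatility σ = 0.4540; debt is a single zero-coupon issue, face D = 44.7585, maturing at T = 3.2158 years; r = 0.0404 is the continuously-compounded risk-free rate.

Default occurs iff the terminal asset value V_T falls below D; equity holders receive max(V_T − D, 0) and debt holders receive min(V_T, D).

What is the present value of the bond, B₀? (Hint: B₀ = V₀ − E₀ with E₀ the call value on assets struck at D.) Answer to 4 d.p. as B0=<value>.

B0=32.5224

d₁ = [ln(V₀/D) + (r + σ²/2)T] / (σ√T)
   = [ln(62.8638/44.7585) + (0.0404 + 0.5·0.4540²)·3.2158] / (0.4540·√3.2158)
   = [0.339689 + 0.461332] / 0.814142 = 0.983884
d₂ = d₁ − σ√T = 0.983884 − 0.814142 = 0.169741
N(d₁) = 0.837414,  N(d₂) = 0.567393,  e^(−rT) = 0.878167
E₀ = V₀·N(d₁) − D·e^(−rT)·N(d₂)
   = 62.8638·0.837414 − 44.7585·0.878167·0.567393 = 30.341362
B₀ = V₀ − E₀ = 62.8638 − 30.341362 = 32.522438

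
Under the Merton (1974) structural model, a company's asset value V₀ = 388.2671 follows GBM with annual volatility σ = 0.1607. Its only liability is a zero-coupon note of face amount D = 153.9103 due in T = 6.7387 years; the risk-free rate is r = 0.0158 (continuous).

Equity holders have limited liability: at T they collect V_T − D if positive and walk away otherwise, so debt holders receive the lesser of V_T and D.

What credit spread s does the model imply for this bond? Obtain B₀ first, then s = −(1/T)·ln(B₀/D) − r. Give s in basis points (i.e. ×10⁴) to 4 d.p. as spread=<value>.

spread=2.2176

d₁ = [ln(V₀/D) + (r + σ²/2)T] / (σ√T)
   = [ln(388.2671/153.9103) + (0.0158 + 0.5·0.1607²)·6.7387] / (0.1607·√6.7387)
   = [0.925324 + 0.193483] / 0.417161 = 2.681953
d₂ = d₁ − σ√T = 2.681953 − 0.417161 = 2.264792
N(d₁) = 0.996340,  N(d₂) = 0.988237,  e^(−rT) = 0.899001
E₀ = V₀·N(d₁) − D·e^(−rT)·N(d₂)
   = 388.2671·0.996340 − 153.9103·0.899001·0.988237 = 250.108251
B₀ = V₀ − E₀ = 388.2671 − 250.108251 = 138.158849
spread = −(1/T)·ln(B₀/D) − r = −(1/6.7387)·ln(138.158849/153.9103) − 0.0158 = 0.00022176
in basis points: 0.00022176 × 10⁴ = 2.2176 bp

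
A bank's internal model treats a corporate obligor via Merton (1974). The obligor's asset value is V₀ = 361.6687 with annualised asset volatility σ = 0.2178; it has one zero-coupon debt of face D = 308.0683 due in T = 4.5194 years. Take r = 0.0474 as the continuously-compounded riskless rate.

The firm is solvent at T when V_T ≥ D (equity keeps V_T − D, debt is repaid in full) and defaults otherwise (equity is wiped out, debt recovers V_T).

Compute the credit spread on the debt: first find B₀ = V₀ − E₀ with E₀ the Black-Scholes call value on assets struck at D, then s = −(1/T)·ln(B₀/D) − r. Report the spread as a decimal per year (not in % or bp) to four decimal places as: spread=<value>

spread=0.0149

d₁ = [ln(V₀/D) + (r + σ²/2)T] / (σ√T)
   = [ln(361.6687/308.0683) + (0.0474 + 0.5·0.2178²)·4.5194] / (0.2178·√4.5194)
   = [0.160407 + 0.321413] / 0.463018 = 1.040606
d₂ = d₁ − σ√T = 1.040606 − 0.463018 = 0.577587
N(d₁) = 0.850971,  N(d₂) = 0.718229,  e^(−rT) = 0.807171
E₀ = V₀·N(d₁) − D·e^(−rT)·N(d₂)
   = 361.6687·0.850971 − 308.0683·0.807171·0.718229 = 129.171986
B₀ = V₀ − E₀ = 361.6687 − 129.171986 = 232.496714
spread = −(1/T)·ln(B₀/D) − r = −(1/4.5194)·ln(232.496714/308.0683) − 0.0474 = 0.01487495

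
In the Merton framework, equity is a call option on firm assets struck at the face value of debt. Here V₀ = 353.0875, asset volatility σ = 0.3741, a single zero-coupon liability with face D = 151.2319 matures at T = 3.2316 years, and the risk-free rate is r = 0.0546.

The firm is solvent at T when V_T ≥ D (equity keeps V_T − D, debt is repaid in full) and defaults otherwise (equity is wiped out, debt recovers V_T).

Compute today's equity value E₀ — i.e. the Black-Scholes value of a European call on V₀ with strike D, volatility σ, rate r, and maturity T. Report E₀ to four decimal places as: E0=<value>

E0=230.1136

d₁ = [ln(V₀/D) + (r + σ²/2)T] / (σ√T)
   = [ln(353.0875/151.2319) + (0.0546 + 0.5·0.3741²)·3.2316] / (0.3741·√3.2316)
   = [0.847901 + 0.402578] / 0.672507 = 1.859431
d₂ = d₁ − σ√T = 1.859431 − 0.672507 = 1.186924
N(d₁) = 0.968517,  N(d₂) = 0.882371,  e^(−rT) = 0.838245
E₀ = V₀·N(d₁) − D·e^(−rT)·N(d₂)
   = 353.0875·0.968517 − 151.2319·0.838245·0.882371 = 230.113625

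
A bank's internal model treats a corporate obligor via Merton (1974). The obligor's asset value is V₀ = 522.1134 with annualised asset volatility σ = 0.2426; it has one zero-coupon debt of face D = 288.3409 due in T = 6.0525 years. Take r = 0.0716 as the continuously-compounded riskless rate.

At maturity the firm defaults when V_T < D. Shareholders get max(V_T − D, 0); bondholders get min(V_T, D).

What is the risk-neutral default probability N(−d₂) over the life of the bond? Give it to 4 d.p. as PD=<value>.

PD=0.0774

d₁ = [ln(V₀/D) + (r + σ²/2)T] / (σ√T)
   = [ln(522.1134/288.3409) + (0.0716 + 0.5·0.2426²)·6.0525] / (0.2426·√6.0525)
   = [0.593741 + 0.611468] / 0.596840 = 2.019316
d₂ = d₁ − σ√T = 2.019316 − 0.596840 = 1.422476
risk-neutral PD = N(−d₂) = N(-1.422476) = 0.077444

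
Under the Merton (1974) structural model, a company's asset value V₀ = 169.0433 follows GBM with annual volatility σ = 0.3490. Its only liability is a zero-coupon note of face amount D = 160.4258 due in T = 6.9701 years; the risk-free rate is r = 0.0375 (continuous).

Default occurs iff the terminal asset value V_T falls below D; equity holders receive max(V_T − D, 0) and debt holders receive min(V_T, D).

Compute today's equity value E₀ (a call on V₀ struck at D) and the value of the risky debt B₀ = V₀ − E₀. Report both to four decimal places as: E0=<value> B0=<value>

d₁ = [ln(V₀/D) + (r + σ²/2)T] / (σ√T)
   = [ln(169.0433/160.4258) + (0.0375 + 0.5·0.3490²)·6.9701] / (0.3490·√6.9701)
   = [0.052323 + 0.685861] / 0.921393 = 0.801162
d₂ = d₁ − σ√T = 0.801162 − 0.921393 = -0.120231
N(d₁) = 0.788481,  N(d₂) = 0.452150,  e^(−rT) = 0.769989
E₀ = V₀·N(d₁) − D·e^(−rT)·N(d₂)
   = 169.0433·0.788481 − 160.4258·0.769989·0.452150 = 77.435090
B₀ = V₀ − E₀ = 169.0433 − 77.435090 = 91.608210

E0=77.4351 B0=91.6082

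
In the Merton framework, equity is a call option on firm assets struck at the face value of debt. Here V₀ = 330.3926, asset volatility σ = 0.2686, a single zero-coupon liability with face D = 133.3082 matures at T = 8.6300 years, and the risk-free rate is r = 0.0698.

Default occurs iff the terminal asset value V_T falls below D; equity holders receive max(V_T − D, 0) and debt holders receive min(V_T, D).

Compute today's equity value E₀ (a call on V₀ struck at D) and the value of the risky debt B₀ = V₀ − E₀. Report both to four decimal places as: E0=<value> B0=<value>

d₁ = [ln(V₀/D) + (r + σ²/2)T] / (σ√T)
   = [ln(330.3926/133.3082) + (0.0698 + 0.5·0.2686²)·8.6300] / (0.2686·√8.6300)
   = [0.907618 + 0.913684] / 0.789063 = 2.308184
d₂ = d₁ − σ√T = 2.308184 − 0.789063 = 1.519122
N(d₁) = 0.989506,  N(d₂) = 0.935634,  e^(−rT) = 0.547510
E₀ = V₀·N(d₁) − D·e^(−rT)·N(d₂)
   = 330.3926·0.989506 − 133.3082·0.547510·0.935634 = 258.635615
B₀ = V₀ − E₀ = 330.3926 − 258.635615 = 71.756985

E0=258.6356 B0=71.7570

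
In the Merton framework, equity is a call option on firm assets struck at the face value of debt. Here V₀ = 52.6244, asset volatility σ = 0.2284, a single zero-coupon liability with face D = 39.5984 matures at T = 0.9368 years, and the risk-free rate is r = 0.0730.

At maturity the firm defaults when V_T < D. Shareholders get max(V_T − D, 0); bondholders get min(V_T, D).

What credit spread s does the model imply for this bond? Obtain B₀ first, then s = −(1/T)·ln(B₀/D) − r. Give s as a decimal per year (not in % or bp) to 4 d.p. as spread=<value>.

d₁ = [ln(V₀/D) + (r + σ²/2)T] / (σ√T)
   = [ln(52.6244/39.5984) + (0.0730 + 0.5·0.2284²)·0.9368] / (0.2284·√0.9368)
   = [0.284391 + 0.092821] / 0.221065 = 1.706343
d₂ = d₁ − σ√T = 1.706343 − 0.221065 = 1.485279
N(d₁) = 0.956028,  N(d₂) = 0.931265,  e^(−rT) = 0.933900
E₀ = V₀·N(d₁) − D·e^(−rT)·N(d₂)
   = 52.6244·0.956028 − 39.5984·0.933900·0.931265 = 15.871353
B₀ = V₀ − E₀ = 52.6244 − 15.871353 = 36.753047
spread = −(1/T)·ln(B₀/D) − r = −(1/0.9368)·ln(36.753047/39.5984) − 0.0730 = 0.00659817

spread=0.0066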